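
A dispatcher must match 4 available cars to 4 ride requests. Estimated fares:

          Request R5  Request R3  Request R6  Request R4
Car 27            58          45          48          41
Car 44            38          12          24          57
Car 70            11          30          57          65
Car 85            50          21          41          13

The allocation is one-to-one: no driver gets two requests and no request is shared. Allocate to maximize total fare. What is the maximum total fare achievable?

Maximum total: $209

Optimal: Car 27→Request R3 ($45), Car 44→Request R4 ($57), Car 70→Request R6 ($57), Car 85→Request R5 ($50) — total 45+57+57+50 = $209.
Row-greedy (each driver in turn takes its best remaining request) gives $193, worse by 16.
Swapping Car 27↔Car 85 (Car 27→Request R5 $58, Car 85→Request R3 $21) loses 16.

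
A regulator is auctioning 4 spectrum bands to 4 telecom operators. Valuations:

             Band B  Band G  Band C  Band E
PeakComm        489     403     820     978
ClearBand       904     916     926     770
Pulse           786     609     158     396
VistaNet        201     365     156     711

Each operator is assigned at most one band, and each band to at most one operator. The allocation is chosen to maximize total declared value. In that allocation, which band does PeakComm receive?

PeakComm receives Band C.

Treat this as an assignment problem: match each operator to one band.
Optimal: PeakComm→Band C ($820M), ClearBand→Band G ($916M), Pulse→Band B ($786M), VistaNet→Band E ($711M) — total 820+916+786+711 = $3233M.
Swapping ClearBand↔Pulse (ClearBand→Band B $904M, Pulse→Band G $609M) loses 189.
Every other assignment is strictly worse.
PeakComm's own top band is Band E ($978M), but forcing PeakComm→Band E and reassigning the rest optimally gives only $3055M — worse by 178.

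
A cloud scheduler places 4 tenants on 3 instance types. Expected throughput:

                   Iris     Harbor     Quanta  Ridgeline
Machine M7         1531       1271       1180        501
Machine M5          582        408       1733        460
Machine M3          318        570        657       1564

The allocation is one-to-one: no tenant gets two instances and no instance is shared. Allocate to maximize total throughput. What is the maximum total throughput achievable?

Maximum total: 4828 ops/s

Optimal: Iris→Machine M7 (1531 ops/s), Quanta→Machine M5 (1733 ops/s), Ridgeline→Machine M3 (1564 ops/s) — total 1531+1733+1564 = 4828 ops/s.
Row-greedy (each tenant in turn takes its best remaining instance) gives 3834 ops/s, worse by 994.
Next-best assignment: Harbor→Machine M7, Quanta→Machine M5, Ridgeline→Machine M3 = 4568 ops/s.
Every other assignment is strictly worse.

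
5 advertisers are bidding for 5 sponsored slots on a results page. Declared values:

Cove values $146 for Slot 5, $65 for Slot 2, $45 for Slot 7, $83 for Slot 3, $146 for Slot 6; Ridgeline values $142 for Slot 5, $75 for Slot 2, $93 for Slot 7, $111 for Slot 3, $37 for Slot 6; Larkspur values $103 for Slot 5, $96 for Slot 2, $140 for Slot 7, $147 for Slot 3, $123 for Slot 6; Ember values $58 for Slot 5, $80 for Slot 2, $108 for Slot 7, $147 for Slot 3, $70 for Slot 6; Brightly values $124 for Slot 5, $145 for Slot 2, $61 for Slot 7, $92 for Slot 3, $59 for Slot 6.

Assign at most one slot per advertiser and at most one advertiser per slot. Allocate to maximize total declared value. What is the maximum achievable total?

Optimal: Cove→Slot 6 ($146), Ridgeline→Slot 5 ($142), Larkspur→Slot 7 ($140), Ember→Slot 3 ($147), Brightly→Slot 2 ($145) — total 146+142+140+147+145 = $720.
Column-greedy (each slot in turn goes to its best remaining advertiser) gives $615, worse by 105.
No other one-to-one assignment exceeds $720.

Max total: $720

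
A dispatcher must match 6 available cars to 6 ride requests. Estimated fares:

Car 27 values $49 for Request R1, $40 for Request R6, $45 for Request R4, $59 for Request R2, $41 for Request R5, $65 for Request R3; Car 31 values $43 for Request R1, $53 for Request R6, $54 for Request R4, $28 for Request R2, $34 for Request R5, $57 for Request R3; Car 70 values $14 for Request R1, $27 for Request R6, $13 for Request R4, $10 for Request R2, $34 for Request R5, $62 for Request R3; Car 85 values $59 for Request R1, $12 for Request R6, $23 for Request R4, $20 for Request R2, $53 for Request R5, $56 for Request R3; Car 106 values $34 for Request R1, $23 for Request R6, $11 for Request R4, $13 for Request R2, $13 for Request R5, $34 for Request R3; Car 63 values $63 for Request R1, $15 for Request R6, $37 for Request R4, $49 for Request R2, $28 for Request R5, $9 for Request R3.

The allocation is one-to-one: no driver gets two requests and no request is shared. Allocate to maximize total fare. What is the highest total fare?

Max total: $314

Optimal: Car 27→Request R2 ($59), Car 31→Request R4 ($54), Car 70→Request R3 ($62), Car 85→Request R5 ($53), Car 106→Request R6 ($23), Car 63→Request R1 ($63) — total 59+54+62+53+23+63 = $314.
Row-greedy (each driver in turn takes its best remaining request) gives $284, worse by 30.
Next-best assignment: Car 27→Request R2, Car 31→Request R6, Car 70→Request R3, Car 85→Request R5, Car 106→Request R4, Car 63→Request R1 = $301.
Swapping Car 31↔Car 70 (Car 31→Request R3 $57, Car 70→Request R4 $13) loses 46.
Checked against all permutations: $314 is optimal.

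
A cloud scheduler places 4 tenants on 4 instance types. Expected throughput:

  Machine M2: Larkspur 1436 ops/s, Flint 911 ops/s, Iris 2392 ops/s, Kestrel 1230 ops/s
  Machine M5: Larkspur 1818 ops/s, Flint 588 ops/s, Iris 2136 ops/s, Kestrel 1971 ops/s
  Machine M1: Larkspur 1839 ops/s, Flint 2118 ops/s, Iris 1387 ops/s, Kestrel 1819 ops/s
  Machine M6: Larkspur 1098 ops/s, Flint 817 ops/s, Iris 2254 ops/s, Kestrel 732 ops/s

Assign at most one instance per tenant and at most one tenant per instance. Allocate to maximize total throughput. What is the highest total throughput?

Maximum total: 7779 ops/s

Optimal: Larkspur→Machine M2 (1436 ops/s), Flint→Machine M1 (2118 ops/s), Iris→Machine M6 (2254 ops/s), Kestrel→Machine M5 (1971 ops/s) — total 1436+2118+2254+1971 = 7779 ops/s.
Max-entry greedy (repeatedly take the single best remaining cell) gives 7579 ops/s, worse by 200.
Every other assignment is strictly worse.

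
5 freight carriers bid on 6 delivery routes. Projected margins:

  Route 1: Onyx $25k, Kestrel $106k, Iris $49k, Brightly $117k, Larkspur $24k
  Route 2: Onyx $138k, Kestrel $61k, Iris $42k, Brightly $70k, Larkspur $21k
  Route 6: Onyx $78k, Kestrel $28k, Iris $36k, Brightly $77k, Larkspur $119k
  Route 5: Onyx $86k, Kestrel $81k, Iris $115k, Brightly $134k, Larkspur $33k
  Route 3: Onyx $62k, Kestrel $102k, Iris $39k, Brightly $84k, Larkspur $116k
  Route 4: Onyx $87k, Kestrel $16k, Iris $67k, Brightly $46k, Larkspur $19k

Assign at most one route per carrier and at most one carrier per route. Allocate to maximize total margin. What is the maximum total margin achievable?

Maximum total: $591k

Optimal: Onyx→Route 2 ($138k), Kestrel→Route 3 ($102k), Iris→Route 5 ($115k), Brightly→Route 1 ($117k), Larkspur→Route 6 ($119k) — total 138+102+115+117+119 = $591k.
Row-greedy (each carrier in turn takes its best remaining route) gives $562k, worse by 29.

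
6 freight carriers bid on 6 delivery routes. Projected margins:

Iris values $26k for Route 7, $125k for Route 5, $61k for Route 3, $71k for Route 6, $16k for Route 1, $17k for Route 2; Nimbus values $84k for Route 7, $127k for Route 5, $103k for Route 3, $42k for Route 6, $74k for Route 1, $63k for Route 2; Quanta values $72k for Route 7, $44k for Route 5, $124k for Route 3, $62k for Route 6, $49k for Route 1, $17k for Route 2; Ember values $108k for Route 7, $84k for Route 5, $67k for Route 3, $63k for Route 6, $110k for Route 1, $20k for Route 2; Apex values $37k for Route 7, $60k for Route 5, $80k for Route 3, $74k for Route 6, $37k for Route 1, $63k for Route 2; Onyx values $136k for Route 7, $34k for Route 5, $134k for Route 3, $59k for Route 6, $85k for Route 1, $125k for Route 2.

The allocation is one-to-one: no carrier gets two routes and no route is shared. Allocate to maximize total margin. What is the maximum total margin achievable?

Maximum total: $642k

Optimal: Iris→Route 5 ($125k), Nimbus→Route 7 ($84k), Quanta→Route 3 ($124k), Ember→Route 1 ($110k), Apex→Route 6 ($74k), Onyx→Route 2 ($125k) — total 125+84+124+110+74+125 = $642k.
Column-greedy (each route in turn goes to its best remaining carrier) gives $588k, worse by 54.
No other one-to-one assignment exceeds $642k.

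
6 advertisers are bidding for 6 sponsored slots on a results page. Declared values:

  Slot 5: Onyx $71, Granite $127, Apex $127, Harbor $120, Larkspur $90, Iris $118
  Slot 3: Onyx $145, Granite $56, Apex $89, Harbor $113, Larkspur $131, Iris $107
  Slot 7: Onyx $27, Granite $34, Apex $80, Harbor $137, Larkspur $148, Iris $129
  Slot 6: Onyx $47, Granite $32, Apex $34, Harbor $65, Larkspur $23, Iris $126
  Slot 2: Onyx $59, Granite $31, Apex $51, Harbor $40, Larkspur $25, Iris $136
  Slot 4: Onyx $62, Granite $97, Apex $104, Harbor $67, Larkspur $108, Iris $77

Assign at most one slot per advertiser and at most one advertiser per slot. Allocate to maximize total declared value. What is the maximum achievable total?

Optimal: Onyx→Slot 3 ($145), Granite→Slot 5 ($127), Apex→Slot 4 ($104), Harbor→Slot 6 ($65), Larkspur→Slot 7 ($148), Iris→Slot 2 ($136) — total 145+127+104+65+148+136 = $725.
Next-best assignment: Onyx→Slot 3, Granite→Slot 4, Apex→Slot 5, Harbor→Slot 6, Larkspur→Slot 7, Iris→Slot 2 = $718.
Swapping Onyx↔Iris (Onyx→Slot 2 $59, Iris→Slot 3 $107) loses 115.

Max total: $725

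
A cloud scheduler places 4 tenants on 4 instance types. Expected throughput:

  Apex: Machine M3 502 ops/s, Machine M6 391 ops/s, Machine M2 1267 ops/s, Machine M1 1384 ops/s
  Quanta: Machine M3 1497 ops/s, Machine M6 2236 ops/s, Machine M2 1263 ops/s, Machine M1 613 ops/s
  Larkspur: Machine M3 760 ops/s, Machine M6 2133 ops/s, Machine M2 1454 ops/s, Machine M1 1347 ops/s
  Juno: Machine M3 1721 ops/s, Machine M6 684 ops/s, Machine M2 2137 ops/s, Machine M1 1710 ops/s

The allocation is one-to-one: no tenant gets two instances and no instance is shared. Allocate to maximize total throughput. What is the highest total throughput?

Treat this as an assignment problem: match each tenant to one instance.
Optimal: Apex→Machine M1 (1384 ops/s), Quanta→Machine M3 (1497 ops/s), Larkspur→Machine M6 (2133 ops/s), Juno→Machine M2 (2137 ops/s) — total 1384+1497+2133+2137 = 7151 ops/s.
Max-entry greedy (repeatedly take the single best remaining cell) gives 6517 ops/s, worse by 634.

Maximum total: 7151 ops/s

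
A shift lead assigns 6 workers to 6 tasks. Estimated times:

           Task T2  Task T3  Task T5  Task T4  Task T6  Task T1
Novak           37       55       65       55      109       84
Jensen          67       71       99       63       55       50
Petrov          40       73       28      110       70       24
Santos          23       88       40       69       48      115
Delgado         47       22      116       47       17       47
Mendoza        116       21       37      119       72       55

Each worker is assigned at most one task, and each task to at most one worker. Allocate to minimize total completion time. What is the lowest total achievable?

Min total: 194 min

Optimal: Novak→Task T4 (55 min), Jensen→Task T1 (50 min), Petrov→Task T5 (28 min), Santos→Task T2 (23 min), Delgado→Task T6 (17 min), Mendoza→Task T3 (21 min) — total 55+50+28+23+17+21 = 194 min.
Row-greedy (each worker in turn takes its cheapest remaining task) gives 304 min, worse by 110.
Swapping Petrov↔Novak (Petrov→Task T4 110 min, Novak→Task T5 65 min) adds 92.
Checked against all permutations: 194 min is optimal.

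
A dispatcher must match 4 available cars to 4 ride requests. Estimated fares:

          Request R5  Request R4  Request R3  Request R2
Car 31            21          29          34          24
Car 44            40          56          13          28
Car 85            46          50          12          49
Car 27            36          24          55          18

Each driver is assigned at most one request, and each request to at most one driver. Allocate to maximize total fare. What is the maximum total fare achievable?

Max total: $181

Optimal: Car 31→Request R5 ($21), Car 44→Request R4 ($56), Car 85→Request R2 ($49), Car 27→Request R3 ($55) — total 21+56+49+55 = $181.
Row-greedy (each driver in turn takes its best remaining request) gives $175, worse by 6.
Swapping Car 27↔Car 31 (Car 27→Request R5 $36, Car 31→Request R3 $34) loses 6.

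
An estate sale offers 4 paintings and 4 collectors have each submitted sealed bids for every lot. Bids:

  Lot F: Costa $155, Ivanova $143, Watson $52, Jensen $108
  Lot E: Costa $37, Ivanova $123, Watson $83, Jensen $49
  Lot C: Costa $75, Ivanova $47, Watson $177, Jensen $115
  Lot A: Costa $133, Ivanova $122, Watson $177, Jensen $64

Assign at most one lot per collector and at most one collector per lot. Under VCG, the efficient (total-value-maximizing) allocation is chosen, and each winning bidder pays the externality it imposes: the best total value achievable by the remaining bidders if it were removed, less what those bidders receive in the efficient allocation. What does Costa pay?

Costa pays $20.

Efficient allocation: Costa→Lot F ($155), Ivanova→Lot E ($123), Watson→Lot A ($177), Jensen→Lot C ($115); total welfare W = $570.
Costa receives Lot F at value $155, so the others get W − 155 = $415.
Without Costa: best allocation of the remaining 3 bidders over all 4 lots is Ivanova→Lot F ($143), Watson→Lot A ($177), Jensen→Lot C ($115), total $435.
VCG payment = (others' best without Costa) − (others' welfare with Costa) = 435 − 415 = $20.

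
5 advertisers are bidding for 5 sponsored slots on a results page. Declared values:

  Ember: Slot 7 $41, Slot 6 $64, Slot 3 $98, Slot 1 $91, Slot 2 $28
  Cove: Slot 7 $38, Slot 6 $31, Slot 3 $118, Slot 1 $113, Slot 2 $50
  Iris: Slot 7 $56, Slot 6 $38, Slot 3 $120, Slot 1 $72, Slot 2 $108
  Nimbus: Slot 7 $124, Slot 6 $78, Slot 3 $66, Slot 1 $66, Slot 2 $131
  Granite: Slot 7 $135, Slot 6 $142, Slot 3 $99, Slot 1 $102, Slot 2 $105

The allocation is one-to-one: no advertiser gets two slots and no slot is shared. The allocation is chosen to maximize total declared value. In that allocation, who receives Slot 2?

This is the linear assignment problem.
Optimal: Ember→Slot 3 ($98), Cove→Slot 1 ($113), Iris→Slot 2 ($108), Nimbus→Slot 7 ($124), Granite→Slot 6 ($142) — total 98+113+108+124+142 = $585.
Max-entry greedy (repeatedly take the single best remaining cell) gives $547, worse by 38.
Checked against all permutations: $585 is optimal.
Iris's own top slot is Slot 3 ($120), but forcing Iris→Slot 3 and reassigning the rest optimally gives only $563 — worse by 22.

Iris receives Slot 2.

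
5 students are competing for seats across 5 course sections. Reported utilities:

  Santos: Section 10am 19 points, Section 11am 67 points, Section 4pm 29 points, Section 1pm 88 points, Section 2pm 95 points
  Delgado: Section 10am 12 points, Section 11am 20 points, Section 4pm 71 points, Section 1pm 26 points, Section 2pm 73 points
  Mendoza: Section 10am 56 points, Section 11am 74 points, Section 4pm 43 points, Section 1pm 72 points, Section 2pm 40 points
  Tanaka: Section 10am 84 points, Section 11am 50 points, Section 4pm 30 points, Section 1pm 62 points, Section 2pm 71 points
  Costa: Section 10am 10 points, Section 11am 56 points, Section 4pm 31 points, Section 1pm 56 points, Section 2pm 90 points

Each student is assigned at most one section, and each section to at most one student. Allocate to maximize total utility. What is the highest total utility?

Treat this as an assignment problem: match each student to one section.
Optimal: Santos→Section 1pm (88 points), Delgado→Section 4pm (71 points), Mendoza→Section 11am (74 points), Tanaka→Section 10am (84 points), Costa→Section 2pm (90 points) — total 88+71+74+84+90 = 407 points.
Max-entry greedy (repeatedly take the single best remaining cell) gives 380 points, worse by 27.
Next-best assignment: Santos→Section 11am, Delgado→Section 4pm, Mendoza→Section 1pm, Tanaka→Section 10am, Costa→Section 2pm = 384 points.
Swapping Mendoza↔Delgado (Mendoza→Section 4pm 43 points, Delgado→Section 11am 20 points) loses 82.
No other one-to-one assignment exceeds 407 points.

Max total: 407 points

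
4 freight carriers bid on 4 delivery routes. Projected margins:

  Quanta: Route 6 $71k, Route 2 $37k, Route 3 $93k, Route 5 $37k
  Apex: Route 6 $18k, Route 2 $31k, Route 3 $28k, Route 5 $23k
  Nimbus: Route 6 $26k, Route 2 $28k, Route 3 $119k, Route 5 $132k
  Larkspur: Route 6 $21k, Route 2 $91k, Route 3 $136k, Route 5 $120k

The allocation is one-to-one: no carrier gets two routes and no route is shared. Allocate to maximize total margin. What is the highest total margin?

Max total: $370k

This is a one-to-one assignment (maximum-weight bipartite matching).
Optimal: Quanta→Route 6 ($71k), Apex→Route 2 ($31k), Nimbus→Route 5 ($132k), Larkspur→Route 3 ($136k) — total 71+31+132+136 = $370k.
Row-greedy (each carrier in turn takes its best remaining route) gives $277k, worse by 93.
Next-best assignment: Quanta→Route 6, Apex→Route 2, Nimbus→Route 3, Larkspur→Route 5 = $341k.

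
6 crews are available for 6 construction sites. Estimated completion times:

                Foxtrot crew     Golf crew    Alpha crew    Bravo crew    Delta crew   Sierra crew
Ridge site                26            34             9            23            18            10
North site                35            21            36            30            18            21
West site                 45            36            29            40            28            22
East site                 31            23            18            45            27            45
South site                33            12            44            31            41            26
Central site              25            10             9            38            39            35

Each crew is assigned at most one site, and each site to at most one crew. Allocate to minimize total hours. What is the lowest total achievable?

Optimal: Foxtrot crew→East site (31 hours), Golf crew→South site (12 hours), Alpha crew→Central site (9 hours), Bravo crew→Ridge site (23 hours), Delta crew→North site (18 hours), Sierra crew→West site (22 hours) — total 31+12+9+23+18+22 = 115 hours.
Column-greedy (each site in turn goes to its cheapest remaining crew) gives 128 hours, worse by 13.

Minimum total: 115 hours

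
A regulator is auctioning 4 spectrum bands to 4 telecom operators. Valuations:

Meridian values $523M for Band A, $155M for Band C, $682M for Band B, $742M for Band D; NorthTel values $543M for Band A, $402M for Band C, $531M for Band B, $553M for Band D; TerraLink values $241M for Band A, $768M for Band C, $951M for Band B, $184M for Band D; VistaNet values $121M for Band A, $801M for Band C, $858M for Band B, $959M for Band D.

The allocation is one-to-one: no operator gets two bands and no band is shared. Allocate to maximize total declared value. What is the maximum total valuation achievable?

Treat this as an assignment problem: match each operator to one band.
Optimal: Meridian→Band D ($742M), NorthTel→Band A ($543M), TerraLink→Band B ($951M), VistaNet→Band C ($801M) — total 742+543+951+801 = $3037M.
Next-best assignment: Meridian→Band B, NorthTel→Band A, TerraLink→Band C, VistaNet→Band D = $2952M.
Checked against all permutations: $3037M is optimal.

Maximum total: $3037M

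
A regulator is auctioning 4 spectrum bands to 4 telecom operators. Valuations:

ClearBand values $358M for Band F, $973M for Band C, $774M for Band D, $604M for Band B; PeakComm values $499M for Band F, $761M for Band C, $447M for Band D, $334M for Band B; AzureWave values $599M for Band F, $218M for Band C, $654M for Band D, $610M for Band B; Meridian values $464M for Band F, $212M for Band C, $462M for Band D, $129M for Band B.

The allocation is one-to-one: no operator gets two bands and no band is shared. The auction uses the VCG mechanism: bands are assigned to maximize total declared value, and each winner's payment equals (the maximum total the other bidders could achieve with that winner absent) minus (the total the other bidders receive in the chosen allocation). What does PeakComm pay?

Efficient allocation: ClearBand→Band D ($774M), PeakComm→Band C ($761M), AzureWave→Band B ($610M), Meridian→Band F ($464M); total welfare W = $2609M.
PeakComm receives Band C at value $761M, so the others get W − 761 = $1848M.
Without PeakComm: best allocation of the remaining 3 bidders over all 4 bands is ClearBand→Band C ($973M), AzureWave→Band D ($654M), Meridian→Band F ($464M), total $2091M.
VCG payment = (others' best without PeakComm) − (others' welfare with PeakComm) = 2091 − 1848 = $243M.

PeakComm pays $243M.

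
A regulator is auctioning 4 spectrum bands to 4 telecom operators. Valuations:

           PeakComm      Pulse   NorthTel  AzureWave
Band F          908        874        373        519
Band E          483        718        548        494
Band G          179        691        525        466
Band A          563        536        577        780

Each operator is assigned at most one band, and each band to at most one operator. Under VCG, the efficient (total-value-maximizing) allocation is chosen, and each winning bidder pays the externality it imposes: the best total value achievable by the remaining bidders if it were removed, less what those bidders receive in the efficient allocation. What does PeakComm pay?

PeakComm pays $179M.

Efficient allocation: PeakComm→Band F ($908M), Pulse→Band E ($718M), NorthTel→Band G ($525M), AzureWave→Band A ($780M); total welfare W = $2931M.
PeakComm receives Band F at value $908M, so the others get W − 908 = $2023M.
Without PeakComm: best allocation of the remaining 3 bidders over all 4 bands is Pulse→Band F ($874M), NorthTel→Band E ($548M), AzureWave→Band A ($780M), total $2202M.
VCG payment = (others' best without PeakComm) − (others' welfare with PeakComm) = 2202 − 2023 = $179M.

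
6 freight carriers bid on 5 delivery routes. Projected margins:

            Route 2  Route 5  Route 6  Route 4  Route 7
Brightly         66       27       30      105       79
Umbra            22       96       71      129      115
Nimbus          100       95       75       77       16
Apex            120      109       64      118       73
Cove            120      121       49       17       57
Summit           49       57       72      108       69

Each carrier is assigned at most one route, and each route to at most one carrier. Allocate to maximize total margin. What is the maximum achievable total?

Max total: $539k

Optimal: Apex→Route 2 ($120k), Cove→Route 5 ($121k), Nimbus→Route 6 ($75k), Summit→Route 4 ($108k), Umbra→Route 7 ($115k) — total 120+121+75+108+115 = $539k.
Max-entry greedy (repeatedly take the single best remaining cell) gives $524k, worse by 15.
Next-best assignment: Apex→Route 2, Cove→Route 5, Nimbus→Route 6, Brightly→Route 4, Umbra→Route 7 = $536k.
Swapping Umbra↔Summit (Umbra→Route 4 $129k, Summit→Route 7 $69k) loses 25.
Every other assignment is strictly worse.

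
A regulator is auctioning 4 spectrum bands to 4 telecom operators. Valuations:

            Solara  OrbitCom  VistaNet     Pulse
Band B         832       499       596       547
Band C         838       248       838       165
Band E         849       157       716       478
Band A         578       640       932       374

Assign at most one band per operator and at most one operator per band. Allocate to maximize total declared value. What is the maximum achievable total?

Optimal: Solara→Band E ($849M), OrbitCom→Band A ($640M), VistaNet→Band C ($838M), Pulse→Band B ($547M) — total 849+640+838+547 = $2874M.
Column-greedy (each band in turn goes to its best remaining operator) gives $2788M, worse by 86.
Next-best assignment: Solara→Band B, OrbitCom→Band A, VistaNet→Band C, Pulse→Band E = $2788M.
No other one-to-one assignment exceeds $2874M.

Max total: $2874M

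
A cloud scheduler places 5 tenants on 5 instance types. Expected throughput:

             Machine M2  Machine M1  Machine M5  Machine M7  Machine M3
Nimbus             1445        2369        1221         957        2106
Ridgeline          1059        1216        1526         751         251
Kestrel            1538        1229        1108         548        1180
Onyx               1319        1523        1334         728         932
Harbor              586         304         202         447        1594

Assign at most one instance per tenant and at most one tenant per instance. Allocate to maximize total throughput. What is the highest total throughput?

This is a one-to-one assignment (maximum-weight bipartite matching).
Optimal: Nimbus→Machine M1 (2369 ops/s), Ridgeline→Machine M5 (1526 ops/s), Kestrel→Machine M2 (1538 ops/s), Onyx→Machine M7 (728 ops/s), Harbor→Machine M3 (1594 ops/s) — total 2369+1526+1538+728+1594 = 7755 ops/s.
Row-greedy (each tenant in turn takes its best remaining instance) gives 6812 ops/s, worse by 943.
Next-best assignment: Nimbus→Machine M1, Ridgeline→Machine M7, Kestrel→Machine M2, Onyx→Machine M5, Harbor→Machine M3 = 7586 ops/s.
Swapping Ridgeline↔Kestrel (Ridgeline→Machine M2 1059 ops/s, Kestrel→Machine M5 1108 ops/s) loses 897.

Max total: 7755 ops/s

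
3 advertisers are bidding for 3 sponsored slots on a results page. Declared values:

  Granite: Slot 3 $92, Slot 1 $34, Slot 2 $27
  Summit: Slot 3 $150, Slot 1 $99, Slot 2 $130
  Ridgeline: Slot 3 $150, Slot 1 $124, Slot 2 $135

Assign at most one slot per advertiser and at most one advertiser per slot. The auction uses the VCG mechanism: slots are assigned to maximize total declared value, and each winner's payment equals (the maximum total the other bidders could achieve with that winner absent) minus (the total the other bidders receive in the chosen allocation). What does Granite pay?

Efficient allocation: Granite→Slot 3 ($92), Summit→Slot 2 ($130), Ridgeline→Slot 1 ($124); total welfare W = $346.
Granite receives Slot 3 at value $92, so the others get W − 92 = $254.
Without Granite: best allocation of the remaining 2 bidders over all 3 slots is Summit→Slot 3 ($150), Ridgeline→Slot 2 ($135), total $285.
VCG payment = (others' best without Granite) − (others' welfare with Granite) = 285 − 254 = $31.

Granite pays $31.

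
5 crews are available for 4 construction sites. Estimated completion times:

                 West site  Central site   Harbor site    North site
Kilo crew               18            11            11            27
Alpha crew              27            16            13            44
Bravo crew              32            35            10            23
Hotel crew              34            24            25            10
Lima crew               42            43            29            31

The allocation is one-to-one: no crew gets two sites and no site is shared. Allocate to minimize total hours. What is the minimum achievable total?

Optimal: Kilo crew→West site (18 hours), Alpha crew→Central site (16 hours), Bravo crew→Harbor site (10 hours), Hotel crew→North site (10 hours) — total 18+16+10+10 = 54 hours.
Row-greedy (each crew in turn takes its cheapest remaining site) gives 81 hours, worse by 27.
Checked against all permutations: 54 hours is optimal.

Min total: 54 hours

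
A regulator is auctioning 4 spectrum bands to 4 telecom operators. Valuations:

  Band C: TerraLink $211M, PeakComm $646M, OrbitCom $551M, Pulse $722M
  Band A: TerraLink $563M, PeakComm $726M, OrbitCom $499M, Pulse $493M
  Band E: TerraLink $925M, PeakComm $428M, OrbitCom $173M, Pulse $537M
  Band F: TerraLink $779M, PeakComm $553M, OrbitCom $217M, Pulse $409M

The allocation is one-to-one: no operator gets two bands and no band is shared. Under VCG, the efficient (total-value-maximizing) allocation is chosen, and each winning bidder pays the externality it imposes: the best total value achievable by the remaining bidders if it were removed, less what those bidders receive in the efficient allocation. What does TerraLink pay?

TerraLink pays $40M.

Efficient allocation: TerraLink→Band E ($925M), PeakComm→Band F ($553M), OrbitCom→Band A ($499M), Pulse→Band C ($722M); total welfare W = $2699M.
TerraLink receives Band E at value $925M, so the others get W − 925 = $1774M.
Without TerraLink: best allocation of the remaining 3 bidders over all 4 bands is PeakComm→Band A ($726M), OrbitCom→Band C ($551M), Pulse→Band E ($537M), total $1814M.
VCG payment = (others' best without TerraLink) − (others' welfare with TerraLink) = 1814 − 1774 = $40M.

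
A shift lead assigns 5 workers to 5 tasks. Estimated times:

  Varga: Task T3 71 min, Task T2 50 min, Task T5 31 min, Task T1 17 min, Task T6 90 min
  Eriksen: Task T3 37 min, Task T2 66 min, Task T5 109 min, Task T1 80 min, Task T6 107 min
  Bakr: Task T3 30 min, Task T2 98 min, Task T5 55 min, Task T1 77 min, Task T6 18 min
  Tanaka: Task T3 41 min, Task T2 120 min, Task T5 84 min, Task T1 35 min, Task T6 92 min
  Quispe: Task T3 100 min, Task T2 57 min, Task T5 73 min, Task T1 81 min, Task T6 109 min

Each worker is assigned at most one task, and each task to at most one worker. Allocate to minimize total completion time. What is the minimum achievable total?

Min total: 178 min

Treat this as an assignment problem: match each worker to one task.
Optimal: Varga→Task T5 (31 min), Eriksen→Task T3 (37 min), Bakr→Task T6 (18 min), Tanaka→Task T1 (35 min), Quispe→Task T2 (57 min) — total 31+37+18+35+57 = 178 min.
Min-entry greedy (repeatedly take the single cheapest remaining cell) gives 213 min, worse by 35.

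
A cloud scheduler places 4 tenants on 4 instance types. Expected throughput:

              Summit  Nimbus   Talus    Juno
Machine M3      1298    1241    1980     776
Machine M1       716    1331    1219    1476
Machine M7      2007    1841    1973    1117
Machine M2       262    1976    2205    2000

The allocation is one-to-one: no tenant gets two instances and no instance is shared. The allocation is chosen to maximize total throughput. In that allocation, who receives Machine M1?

Juno receives Machine M1.

Optimal: Summit→Machine M7 (2007 ops/s), Nimbus→Machine M2 (1976 ops/s), Talus→Machine M3 (1980 ops/s), Juno→Machine M1 (1476 ops/s) — total 2007+1976+1980+1476 = 7439 ops/s.
Max-entry greedy (repeatedly take the single best remaining cell) gives 6929 ops/s, worse by 510.
Next-best assignment: Summit→Machine M7, Nimbus→Machine M1, Talus→Machine M3, Juno→Machine M2 = 7318 ops/s.
Swapping Juno↔Talus (Juno→Machine M3 776 ops/s, Talus→Machine M1 1219 ops/s) loses 1461.
Juno's own top instance is Machine M2 (2000 ops/s), but forcing Juno→Machine M2 and reassigning the rest optimally gives only 7318 ops/s — worse by 121.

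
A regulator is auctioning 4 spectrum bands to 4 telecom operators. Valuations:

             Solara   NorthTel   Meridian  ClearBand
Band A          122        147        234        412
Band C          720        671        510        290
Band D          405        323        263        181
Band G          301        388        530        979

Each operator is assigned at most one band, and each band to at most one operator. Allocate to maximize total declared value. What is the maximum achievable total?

This is a one-to-one assignment (maximum-weight bipartite matching).
Optimal: Solara→Band D ($405M), NorthTel→Band C ($671M), Meridian→Band A ($234M), ClearBand→Band G ($979M) — total 405+671+234+979 = $2289M.
Column-greedy (each band in turn goes to its best remaining operator) gives $1985M, worse by 304.
Next-best assignment: Solara→Band C, NorthTel→Band D, Meridian→Band A, ClearBand→Band G = $2256M.
Swapping Meridian↔NorthTel (Meridian→Band C $510M, NorthTel→Band A $147M) loses 248.
Checked against all permutations: $2289M is optimal.

Maximum total: $2289M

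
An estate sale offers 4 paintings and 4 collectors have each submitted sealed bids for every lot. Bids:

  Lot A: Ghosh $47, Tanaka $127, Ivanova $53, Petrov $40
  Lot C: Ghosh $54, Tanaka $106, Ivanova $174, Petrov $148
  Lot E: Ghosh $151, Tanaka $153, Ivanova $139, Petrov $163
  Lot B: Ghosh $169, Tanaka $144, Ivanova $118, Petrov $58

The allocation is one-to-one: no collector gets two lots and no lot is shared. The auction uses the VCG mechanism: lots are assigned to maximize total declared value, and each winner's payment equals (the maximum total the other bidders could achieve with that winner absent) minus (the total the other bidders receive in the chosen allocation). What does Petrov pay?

Efficient allocation: Ghosh→Lot B ($169), Tanaka→Lot A ($127), Ivanova→Lot C ($174), Petrov→Lot E ($163); total welfare W = $633.
Petrov receives Lot E at value $163, so the others get W − 163 = $470.
Without Petrov: best allocation of the remaining 3 bidders over all 4 lots is Ghosh→Lot B ($169), Tanaka→Lot E ($153), Ivanova→Lot C ($174), total $496.
VCG payment = (others' best without Petrov) − (others' welfare with Petrov) = 496 − 470 = $26.

Petrov pays $26.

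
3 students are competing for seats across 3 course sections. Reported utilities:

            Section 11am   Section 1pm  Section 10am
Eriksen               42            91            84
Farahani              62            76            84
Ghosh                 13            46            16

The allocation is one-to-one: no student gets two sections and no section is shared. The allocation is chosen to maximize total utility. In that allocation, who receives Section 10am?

Eriksen receives Section 10am.

Optimal: Eriksen→Section 10am (84 points), Farahani→Section 11am (62 points), Ghosh→Section 1pm (46 points) — total 84+62+46 = 192 points.
Row-greedy (each student in turn takes its best remaining section) gives 188 points, worse by 4.
Next-best assignment: Eriksen→Section 1pm, Farahani→Section 10am, Ghosh→Section 11am = 188 points.
Swapping Ghosh↔Farahani (Ghosh→Section 11am 13 points, Farahani→Section 1pm 76 points) loses 19.
No other one-to-one assignment exceeds 192 points.
Eriksen's own top section is Section 1pm (91 points), but forcing Eriksen→Section 1pm and reassigning the rest optimally gives only 188 points — worse by 4.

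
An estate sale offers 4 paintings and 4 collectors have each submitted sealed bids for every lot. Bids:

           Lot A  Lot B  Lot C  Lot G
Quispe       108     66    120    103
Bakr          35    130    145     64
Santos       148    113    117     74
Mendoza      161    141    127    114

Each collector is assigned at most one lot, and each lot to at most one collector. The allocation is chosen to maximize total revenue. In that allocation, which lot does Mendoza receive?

Mendoza receives Lot B.

Treat this as an assignment problem: match each collector to one lot.
Optimal: Quispe→Lot G ($103), Bakr→Lot C ($145), Santos→Lot A ($148), Mendoza→Lot B ($141) — total 103+145+148+141 = $537.
Row-greedy (each collector in turn takes its best remaining lot) gives $512, worse by 25.
Next-best assignment: Quispe→Lot G, Bakr→Lot C, Santos→Lot B, Mendoza→Lot A = $522.
Mendoza's own top lot is Lot A ($161), but forcing Mendoza→Lot A and reassigning the rest optimally gives only $522 — worse by 15.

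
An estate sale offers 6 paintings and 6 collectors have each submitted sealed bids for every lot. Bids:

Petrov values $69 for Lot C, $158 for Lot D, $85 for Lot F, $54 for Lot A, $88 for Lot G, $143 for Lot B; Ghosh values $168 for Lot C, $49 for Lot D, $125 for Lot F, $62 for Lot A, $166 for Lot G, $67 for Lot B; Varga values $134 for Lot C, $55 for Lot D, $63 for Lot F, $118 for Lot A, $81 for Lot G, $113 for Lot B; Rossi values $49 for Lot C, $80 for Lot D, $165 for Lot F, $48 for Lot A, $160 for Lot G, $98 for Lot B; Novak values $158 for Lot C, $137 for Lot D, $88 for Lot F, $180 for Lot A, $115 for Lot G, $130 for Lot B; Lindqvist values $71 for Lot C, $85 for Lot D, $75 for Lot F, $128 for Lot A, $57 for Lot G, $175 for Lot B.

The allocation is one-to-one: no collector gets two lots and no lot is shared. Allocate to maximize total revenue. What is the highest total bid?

This is the linear assignment problem.
Optimal: Petrov→Lot D ($158), Ghosh→Lot G ($166), Varga→Lot C ($134), Rossi→Lot F ($165), Novak→Lot A ($180), Lindqvist→Lot B ($175) — total 158+166+134+165+180+175 = $978.
Column-greedy (each lot in turn goes to its best remaining collector) gives $927, worse by 51.

Max total: $978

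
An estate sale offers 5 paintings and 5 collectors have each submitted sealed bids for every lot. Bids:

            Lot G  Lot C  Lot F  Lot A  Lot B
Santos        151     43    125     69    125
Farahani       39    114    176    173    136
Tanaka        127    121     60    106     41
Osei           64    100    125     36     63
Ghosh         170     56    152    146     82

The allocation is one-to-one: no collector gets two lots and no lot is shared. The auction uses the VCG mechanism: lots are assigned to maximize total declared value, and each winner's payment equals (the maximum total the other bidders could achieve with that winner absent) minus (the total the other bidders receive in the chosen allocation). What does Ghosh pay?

Ghosh pays $26.

Efficient allocation: Santos→Lot B ($125), Farahani→Lot A ($173), Tanaka→Lot C ($121), Osei→Lot F ($125), Ghosh→Lot G ($170); total welfare W = $714.
Ghosh receives Lot G at value $170, so the others get W − 170 = $544.
Without Ghosh: best allocation of the remaining 4 bidders over all 5 lots is Santos→Lot G ($151), Farahani→Lot A ($173), Tanaka→Lot C ($121), Osei→Lot F ($125), total $570.
VCG payment = (others' best without Ghosh) − (others' welfare with Ghosh) = 570 − 544 = $26.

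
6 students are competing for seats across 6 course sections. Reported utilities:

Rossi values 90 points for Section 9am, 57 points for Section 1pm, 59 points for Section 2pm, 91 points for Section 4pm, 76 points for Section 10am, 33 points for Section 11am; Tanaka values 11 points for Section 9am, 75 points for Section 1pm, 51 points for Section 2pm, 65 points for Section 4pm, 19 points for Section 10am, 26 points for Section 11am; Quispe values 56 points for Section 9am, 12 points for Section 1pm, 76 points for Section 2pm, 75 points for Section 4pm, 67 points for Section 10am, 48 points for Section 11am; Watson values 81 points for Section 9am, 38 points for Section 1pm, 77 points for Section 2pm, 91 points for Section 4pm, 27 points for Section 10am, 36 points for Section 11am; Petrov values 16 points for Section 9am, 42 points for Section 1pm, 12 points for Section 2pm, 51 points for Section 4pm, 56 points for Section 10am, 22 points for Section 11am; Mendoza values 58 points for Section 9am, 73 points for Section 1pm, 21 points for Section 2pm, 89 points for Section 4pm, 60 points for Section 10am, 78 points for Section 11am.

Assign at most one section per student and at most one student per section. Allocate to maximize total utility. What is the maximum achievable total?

Treat this as an assignment problem: match each student to one section.
Optimal: Rossi→Section 9am (90 points), Tanaka→Section 1pm (75 points), Quispe→Section 2pm (76 points), Watson→Section 4pm (91 points), Petrov→Section 10am (56 points), Mendoza→Section 11am (78 points) — total 90+75+76+91+56+78 = 466 points.
Row-greedy (each student in turn takes its best remaining section) gives 457 points, worse by 9.
Next-best assignment: Rossi→Section 4pm, Tanaka→Section 1pm, Quispe→Section 2pm, Watson→Section 9am, Petrov→Section 10am, Mendoza→Section 11am = 457 points.

Maximum total: 466 points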